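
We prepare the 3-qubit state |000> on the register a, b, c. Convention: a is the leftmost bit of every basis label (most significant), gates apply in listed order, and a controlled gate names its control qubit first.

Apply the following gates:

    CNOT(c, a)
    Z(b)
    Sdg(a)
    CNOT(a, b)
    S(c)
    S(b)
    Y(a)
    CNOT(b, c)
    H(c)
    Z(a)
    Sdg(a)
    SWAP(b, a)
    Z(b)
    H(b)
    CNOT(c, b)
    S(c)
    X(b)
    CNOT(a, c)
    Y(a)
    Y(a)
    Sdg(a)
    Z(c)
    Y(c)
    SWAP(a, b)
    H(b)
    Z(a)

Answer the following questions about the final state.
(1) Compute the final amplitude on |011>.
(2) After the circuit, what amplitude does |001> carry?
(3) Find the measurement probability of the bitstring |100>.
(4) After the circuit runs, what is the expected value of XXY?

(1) |011> carries amplitude -sqrt(2)*I/4 in the final state.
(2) The final state's coefficient on |001> equals -sqrt(2)*I/4.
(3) The probability of measuring |100> is 1/8.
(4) The expectation value of XXY is 1.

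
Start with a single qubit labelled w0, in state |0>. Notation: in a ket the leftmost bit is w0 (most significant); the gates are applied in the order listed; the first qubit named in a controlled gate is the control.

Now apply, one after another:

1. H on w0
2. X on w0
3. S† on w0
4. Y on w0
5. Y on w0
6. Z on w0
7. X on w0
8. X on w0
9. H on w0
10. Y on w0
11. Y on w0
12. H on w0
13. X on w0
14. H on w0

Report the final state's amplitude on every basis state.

The final amplitudes are 1/2 + I/2 on |0>, -1/2 + I/2 on |1>. Key observation: the block from step 8 through step 13 cancels to the identity and can be dropped.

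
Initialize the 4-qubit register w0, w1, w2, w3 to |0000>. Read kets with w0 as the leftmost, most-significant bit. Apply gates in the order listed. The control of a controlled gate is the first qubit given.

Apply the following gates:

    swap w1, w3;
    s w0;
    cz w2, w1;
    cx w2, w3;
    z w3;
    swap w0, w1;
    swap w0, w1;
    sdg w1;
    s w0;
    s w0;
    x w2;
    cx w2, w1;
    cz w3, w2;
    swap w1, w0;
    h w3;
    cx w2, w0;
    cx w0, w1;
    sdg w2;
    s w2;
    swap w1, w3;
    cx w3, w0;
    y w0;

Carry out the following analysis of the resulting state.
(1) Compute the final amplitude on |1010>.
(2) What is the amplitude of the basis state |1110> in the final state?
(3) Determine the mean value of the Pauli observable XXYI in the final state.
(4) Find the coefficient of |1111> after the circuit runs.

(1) |1010> carries amplitude sqrt(2)*I/2 in the final state.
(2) The amplitude on |1110> is sqrt(2)*I/2.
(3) The observable XXYI averages to 0.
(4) |1111> carries amplitude 0 in the final state.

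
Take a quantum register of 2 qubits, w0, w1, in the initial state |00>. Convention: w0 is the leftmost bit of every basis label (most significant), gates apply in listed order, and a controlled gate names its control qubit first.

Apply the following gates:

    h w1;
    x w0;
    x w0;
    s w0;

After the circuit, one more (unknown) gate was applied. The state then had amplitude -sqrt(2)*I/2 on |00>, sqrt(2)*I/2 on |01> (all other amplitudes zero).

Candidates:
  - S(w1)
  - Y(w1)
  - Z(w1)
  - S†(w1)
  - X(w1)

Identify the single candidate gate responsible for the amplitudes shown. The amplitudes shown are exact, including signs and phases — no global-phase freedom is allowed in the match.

The unique candidate consistent with the amplitudes is Y(w1).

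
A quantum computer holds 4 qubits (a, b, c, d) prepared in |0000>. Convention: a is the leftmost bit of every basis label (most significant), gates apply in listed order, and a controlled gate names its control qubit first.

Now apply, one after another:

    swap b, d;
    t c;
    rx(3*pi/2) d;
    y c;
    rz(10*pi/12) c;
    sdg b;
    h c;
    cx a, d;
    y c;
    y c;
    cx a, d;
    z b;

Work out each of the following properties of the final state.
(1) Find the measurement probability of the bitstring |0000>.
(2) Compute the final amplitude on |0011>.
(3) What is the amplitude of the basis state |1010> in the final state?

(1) Outcome |0000> occurs with probability 1/4. Key observation: gates 8-11 undo each other exactly, leaving only the rest of the circuit to track.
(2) The final state's coefficient on |0011> equals -exp(5*I*pi/12)/2.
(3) The final state's coefficient on |1010> equals 0.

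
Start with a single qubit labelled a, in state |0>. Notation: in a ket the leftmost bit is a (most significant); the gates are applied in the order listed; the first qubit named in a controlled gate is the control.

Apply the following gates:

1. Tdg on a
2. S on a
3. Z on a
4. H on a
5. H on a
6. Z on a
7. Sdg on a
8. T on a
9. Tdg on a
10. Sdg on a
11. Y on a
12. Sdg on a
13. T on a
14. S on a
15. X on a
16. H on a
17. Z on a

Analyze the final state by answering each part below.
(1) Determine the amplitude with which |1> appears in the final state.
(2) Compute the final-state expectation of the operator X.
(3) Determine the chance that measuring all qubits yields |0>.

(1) |1> carries amplitude -sqrt(2)*exp(3*I*pi/4)/2 in the final state. Key observation: the block from step 1 through step 8 cancels to the identity and can be dropped.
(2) In the final state, X has expectation -1.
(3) Outcome |0> occurs with probability 1/2.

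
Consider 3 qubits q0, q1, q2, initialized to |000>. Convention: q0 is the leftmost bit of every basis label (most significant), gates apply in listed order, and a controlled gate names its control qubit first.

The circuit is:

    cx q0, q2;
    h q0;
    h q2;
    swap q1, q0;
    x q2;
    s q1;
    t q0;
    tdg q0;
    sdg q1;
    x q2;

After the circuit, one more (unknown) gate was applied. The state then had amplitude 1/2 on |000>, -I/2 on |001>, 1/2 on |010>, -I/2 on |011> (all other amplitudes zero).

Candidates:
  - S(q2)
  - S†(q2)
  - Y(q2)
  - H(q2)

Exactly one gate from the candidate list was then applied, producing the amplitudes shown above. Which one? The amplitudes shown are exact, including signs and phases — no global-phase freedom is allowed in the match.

The applied gate was S†(q2). Key observation: gates 5-10 undo each other exactly, leaving only the rest of the circuit to track.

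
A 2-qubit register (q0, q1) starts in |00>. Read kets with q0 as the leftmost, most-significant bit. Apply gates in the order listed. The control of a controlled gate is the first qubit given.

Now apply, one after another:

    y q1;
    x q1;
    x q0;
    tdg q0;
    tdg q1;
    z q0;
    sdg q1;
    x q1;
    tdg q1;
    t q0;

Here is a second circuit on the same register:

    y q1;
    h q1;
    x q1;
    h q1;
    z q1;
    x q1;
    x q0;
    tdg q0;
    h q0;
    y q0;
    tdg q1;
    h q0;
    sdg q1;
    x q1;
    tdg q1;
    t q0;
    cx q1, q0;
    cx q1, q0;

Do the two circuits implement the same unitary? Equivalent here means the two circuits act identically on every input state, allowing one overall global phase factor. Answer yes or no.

No: there is an input state on which the two circuits produce genuinely different outputs (not merely differing by a phase).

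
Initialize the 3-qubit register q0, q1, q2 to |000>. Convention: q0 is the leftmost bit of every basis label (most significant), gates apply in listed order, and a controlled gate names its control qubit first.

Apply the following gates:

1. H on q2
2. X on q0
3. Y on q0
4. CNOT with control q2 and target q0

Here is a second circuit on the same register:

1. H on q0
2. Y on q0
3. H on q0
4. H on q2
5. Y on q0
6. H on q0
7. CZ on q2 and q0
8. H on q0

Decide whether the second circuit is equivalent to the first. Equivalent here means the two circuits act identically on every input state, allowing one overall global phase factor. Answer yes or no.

No: there is an input state on which the two circuits produce genuinely different outputs (not merely differing by a phase).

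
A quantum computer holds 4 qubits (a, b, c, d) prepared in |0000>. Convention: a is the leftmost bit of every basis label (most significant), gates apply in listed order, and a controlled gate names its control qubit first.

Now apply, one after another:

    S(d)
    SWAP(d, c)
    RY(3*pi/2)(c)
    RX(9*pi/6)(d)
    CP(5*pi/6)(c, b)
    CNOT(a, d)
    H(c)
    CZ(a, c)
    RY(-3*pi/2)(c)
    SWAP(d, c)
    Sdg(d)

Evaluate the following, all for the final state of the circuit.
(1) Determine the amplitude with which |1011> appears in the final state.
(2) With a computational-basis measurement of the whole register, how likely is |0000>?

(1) |1011> carries amplitude 0 in the final state.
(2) The probability of measuring |0000> is 1/4.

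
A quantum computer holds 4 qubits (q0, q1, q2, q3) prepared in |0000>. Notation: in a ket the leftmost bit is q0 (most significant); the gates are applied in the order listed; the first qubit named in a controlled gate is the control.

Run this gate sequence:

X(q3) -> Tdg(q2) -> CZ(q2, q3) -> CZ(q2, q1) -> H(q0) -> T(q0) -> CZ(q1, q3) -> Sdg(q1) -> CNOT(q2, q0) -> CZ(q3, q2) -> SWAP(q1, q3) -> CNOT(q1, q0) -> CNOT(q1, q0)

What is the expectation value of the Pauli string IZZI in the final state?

The observable IZZI averages to -1.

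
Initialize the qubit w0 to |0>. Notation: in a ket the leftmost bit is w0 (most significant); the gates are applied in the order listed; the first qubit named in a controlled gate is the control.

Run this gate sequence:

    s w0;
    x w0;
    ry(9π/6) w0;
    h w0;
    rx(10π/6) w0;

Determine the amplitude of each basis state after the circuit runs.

The final amplitudes are sqrt(3)/2 on |0>, I/2 on |1>.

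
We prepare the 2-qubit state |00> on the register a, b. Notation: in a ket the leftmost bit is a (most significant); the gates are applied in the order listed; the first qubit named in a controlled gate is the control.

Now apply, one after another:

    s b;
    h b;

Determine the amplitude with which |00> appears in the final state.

The final state's coefficient on |00> equals sqrt(2)/2.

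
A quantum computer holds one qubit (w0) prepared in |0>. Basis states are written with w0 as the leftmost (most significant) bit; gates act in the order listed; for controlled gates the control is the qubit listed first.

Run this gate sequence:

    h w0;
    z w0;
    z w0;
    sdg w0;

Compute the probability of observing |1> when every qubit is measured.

Outcome |1> occurs with probability 1/2.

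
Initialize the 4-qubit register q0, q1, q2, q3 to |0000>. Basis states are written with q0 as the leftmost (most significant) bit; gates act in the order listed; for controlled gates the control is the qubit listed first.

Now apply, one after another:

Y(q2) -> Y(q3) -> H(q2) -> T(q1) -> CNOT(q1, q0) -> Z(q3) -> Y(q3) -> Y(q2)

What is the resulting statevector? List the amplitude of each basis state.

The final amplitudes are sqrt(2)/2 on |0000>, sqrt(2)/2 on |0010>, and 0 on every other basis state.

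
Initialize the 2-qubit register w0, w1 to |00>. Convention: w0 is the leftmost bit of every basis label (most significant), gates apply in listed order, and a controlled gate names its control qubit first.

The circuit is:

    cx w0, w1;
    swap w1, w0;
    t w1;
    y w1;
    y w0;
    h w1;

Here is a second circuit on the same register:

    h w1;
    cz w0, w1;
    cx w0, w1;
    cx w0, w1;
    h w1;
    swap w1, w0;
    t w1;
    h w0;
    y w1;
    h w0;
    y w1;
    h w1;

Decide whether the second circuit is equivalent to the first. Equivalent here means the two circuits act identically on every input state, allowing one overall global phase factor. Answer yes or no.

No — the two circuits implement different unitaries, even allowing a global phase.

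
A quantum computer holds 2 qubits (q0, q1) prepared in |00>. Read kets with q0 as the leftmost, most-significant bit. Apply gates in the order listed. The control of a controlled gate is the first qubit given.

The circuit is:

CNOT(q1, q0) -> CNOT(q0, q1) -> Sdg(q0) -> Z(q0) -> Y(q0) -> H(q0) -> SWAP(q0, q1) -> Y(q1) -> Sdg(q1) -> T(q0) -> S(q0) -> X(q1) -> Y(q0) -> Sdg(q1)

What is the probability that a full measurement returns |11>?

Outcome |11> occurs with probability 1/2.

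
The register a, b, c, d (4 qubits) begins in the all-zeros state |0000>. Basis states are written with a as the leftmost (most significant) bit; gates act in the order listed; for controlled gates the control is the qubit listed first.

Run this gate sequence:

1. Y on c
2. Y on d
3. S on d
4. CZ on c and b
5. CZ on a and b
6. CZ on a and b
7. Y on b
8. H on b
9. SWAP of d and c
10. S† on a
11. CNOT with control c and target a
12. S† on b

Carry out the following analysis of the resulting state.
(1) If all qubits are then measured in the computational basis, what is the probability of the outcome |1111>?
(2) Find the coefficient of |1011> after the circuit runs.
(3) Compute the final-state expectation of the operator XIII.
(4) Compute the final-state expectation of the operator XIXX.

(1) Outcome |1111> occurs with probability 1/2. Key observation: gates 5-6 undo each other exactly, leaving only the rest of the circuit to track.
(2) |1011> carries amplitude sqrt(2)/2 in the final state.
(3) The expectation value of XIII is 0.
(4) The expectation value of XIXX is 0.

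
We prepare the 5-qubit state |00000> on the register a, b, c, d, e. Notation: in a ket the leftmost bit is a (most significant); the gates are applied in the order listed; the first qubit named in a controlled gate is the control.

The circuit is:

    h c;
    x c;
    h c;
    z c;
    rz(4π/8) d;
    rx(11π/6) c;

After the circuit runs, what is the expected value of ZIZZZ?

The expectation value of ZIZZZ is sqrt(3)/2. Key observation: gates 1-4 undo each other exactly, leaving only the rest of the circuit to track.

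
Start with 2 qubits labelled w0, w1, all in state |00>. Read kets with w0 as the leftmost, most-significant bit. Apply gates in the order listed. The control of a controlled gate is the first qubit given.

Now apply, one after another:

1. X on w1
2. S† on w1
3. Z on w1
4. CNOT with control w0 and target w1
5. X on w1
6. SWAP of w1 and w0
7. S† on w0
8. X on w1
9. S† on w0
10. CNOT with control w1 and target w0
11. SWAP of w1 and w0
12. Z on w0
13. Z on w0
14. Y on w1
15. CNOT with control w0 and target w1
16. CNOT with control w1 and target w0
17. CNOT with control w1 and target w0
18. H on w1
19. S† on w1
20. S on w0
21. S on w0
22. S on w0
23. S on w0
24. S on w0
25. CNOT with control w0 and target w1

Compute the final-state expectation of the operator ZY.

In the final state, ZY has expectation 1. Key observation: steps 20-23 multiply out to the identity, so the circuit reduces to the remaining gates.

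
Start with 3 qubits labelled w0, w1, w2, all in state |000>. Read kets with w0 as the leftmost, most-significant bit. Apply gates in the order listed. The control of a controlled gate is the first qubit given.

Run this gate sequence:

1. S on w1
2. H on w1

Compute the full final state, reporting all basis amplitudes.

After the circuit, the state carries amplitude sqrt(2)/2 on |000>, sqrt(2)/2 on |010>, and 0 on every other basis state.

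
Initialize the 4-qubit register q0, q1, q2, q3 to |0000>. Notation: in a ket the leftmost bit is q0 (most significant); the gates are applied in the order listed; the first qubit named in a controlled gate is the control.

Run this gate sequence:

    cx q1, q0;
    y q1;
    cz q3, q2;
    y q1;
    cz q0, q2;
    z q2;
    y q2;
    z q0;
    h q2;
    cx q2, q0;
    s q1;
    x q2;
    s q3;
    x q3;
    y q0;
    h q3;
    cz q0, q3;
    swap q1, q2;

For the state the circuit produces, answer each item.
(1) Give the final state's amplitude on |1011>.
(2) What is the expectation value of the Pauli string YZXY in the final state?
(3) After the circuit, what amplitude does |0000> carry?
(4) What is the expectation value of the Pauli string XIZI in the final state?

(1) The amplitude on |1011> is 0.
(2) The expectation value of YZXY is 0.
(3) |0000> carries amplitude -1/2 in the final state.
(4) The expectation value of XIZI is 0.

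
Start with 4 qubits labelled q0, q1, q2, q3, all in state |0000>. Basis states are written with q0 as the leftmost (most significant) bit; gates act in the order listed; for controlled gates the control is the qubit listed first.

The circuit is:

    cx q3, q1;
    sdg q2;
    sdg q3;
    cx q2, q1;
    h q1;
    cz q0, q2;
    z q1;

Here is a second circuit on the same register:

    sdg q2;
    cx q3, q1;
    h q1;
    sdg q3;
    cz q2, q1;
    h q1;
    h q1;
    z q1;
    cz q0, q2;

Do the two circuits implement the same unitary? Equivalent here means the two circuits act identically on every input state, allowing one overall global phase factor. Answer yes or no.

Yes — the two circuits implement the same unitary up to a global phase.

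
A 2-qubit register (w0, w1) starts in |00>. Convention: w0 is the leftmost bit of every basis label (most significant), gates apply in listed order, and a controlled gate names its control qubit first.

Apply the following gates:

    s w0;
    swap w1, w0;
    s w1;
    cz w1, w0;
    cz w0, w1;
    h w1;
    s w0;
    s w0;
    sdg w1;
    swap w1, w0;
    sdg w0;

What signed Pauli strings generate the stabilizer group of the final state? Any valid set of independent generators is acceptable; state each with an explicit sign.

One valid set of independent stabilizer generators is -XI, +IZ (any independent generating set of the same group is equally correct).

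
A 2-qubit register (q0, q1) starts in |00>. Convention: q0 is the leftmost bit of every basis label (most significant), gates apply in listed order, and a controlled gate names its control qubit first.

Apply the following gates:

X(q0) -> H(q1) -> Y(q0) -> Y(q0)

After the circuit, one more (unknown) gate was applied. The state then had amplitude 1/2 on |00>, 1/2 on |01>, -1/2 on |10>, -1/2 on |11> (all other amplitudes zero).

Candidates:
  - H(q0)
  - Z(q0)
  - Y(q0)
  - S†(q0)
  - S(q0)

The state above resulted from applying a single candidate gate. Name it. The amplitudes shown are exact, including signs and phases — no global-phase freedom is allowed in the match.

The applied gate was H(q0).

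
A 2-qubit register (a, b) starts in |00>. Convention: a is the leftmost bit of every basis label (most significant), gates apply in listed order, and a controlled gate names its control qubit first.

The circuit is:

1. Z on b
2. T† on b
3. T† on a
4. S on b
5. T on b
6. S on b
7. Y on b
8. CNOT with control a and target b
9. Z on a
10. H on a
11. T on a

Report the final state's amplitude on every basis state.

The resulting statevector has amplitude 0 on |00>, sqrt(2)*I/2 on |01>, 0 on |10>, sqrt(2)*exp(3*I*pi/4)/2 on |11>.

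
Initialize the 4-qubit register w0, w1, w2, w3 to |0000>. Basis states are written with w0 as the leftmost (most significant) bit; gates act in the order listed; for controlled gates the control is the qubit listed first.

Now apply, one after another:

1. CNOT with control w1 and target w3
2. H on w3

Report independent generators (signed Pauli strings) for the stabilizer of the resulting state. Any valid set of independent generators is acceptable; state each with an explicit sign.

The final state is stabilized by the group generated by +IIIX, +ZIII, +IZII, +IIZI; other independent generating sets are equally valid.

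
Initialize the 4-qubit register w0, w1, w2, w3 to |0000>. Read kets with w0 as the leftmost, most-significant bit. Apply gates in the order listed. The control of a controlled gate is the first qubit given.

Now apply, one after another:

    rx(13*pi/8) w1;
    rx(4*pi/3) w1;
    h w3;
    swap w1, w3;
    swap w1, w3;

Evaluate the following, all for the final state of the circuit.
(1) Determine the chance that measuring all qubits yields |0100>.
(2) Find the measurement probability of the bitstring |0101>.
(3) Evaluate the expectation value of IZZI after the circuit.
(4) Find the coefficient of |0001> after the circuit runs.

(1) Outcome |0100> occurs with probability sqrt(2 - sqrt(2))/16 + sqrt(3*sqrt(2) + 6)/16 + 1/4. Key observation: the block from step 4 through step 5 cancels to the identity and can be dropped.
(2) Outcome |0101> occurs with probability sqrt(2 - sqrt(2))/16 + sqrt(3*sqrt(2) + 6)/16 + 1/4.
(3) The expectation value of IZZI is -sqrt(3*sqrt(2) + 6)/4 - sqrt(2 - sqrt(2))/4.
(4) |0001> carries amplitude -sqrt(2)*sin(pi/48)/2 in the final state.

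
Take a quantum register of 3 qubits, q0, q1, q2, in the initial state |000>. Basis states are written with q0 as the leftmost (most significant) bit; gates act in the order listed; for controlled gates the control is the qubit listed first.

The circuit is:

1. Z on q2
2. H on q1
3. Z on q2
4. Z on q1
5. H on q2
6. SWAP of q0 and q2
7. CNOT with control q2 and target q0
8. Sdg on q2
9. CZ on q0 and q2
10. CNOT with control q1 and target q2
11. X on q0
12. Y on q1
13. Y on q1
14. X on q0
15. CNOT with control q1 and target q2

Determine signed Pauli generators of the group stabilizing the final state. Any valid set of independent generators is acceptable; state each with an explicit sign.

The final state is stabilized by the group generated by +XII, -IXI, +IIZ; other independent generating sets are equally valid. Key observation: steps 10-15 multiply out to the identity, so the circuit reduces to the remaining gates.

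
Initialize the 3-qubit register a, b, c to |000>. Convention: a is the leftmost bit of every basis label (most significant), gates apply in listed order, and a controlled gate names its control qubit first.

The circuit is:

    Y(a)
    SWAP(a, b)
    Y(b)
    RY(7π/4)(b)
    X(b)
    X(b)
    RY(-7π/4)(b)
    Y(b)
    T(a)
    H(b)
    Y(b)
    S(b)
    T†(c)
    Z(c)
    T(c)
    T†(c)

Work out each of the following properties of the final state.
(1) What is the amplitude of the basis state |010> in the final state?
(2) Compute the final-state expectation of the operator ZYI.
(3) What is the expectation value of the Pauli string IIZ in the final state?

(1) The final state's coefficient on |010> equals -sqrt(2)*I/2.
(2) In the final state, ZYI has expectation 1.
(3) The observable IIZ averages to 1.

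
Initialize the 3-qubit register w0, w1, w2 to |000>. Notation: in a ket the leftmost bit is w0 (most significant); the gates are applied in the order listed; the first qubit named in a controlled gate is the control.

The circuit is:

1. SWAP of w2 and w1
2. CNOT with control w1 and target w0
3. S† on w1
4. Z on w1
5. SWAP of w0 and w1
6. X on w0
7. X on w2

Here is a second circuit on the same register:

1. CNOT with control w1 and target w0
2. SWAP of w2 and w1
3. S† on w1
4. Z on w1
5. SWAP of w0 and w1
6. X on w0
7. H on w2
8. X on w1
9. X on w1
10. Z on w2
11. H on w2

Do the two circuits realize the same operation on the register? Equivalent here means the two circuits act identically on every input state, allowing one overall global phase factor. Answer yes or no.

No — the two circuits implement different unitaries, even allowing a global phase.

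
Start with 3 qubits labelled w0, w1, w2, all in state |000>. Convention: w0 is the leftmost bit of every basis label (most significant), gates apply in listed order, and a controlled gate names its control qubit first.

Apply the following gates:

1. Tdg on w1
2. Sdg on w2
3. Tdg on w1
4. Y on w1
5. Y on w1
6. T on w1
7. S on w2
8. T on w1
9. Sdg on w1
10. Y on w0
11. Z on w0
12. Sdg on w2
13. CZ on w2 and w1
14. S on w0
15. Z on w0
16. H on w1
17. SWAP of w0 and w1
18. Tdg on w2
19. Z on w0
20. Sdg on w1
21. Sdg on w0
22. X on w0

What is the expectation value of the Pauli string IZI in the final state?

The expectation value of IZI is -1. Key observation: gates 1-8 undo each other exactly, leaving only the rest of the circuit to track.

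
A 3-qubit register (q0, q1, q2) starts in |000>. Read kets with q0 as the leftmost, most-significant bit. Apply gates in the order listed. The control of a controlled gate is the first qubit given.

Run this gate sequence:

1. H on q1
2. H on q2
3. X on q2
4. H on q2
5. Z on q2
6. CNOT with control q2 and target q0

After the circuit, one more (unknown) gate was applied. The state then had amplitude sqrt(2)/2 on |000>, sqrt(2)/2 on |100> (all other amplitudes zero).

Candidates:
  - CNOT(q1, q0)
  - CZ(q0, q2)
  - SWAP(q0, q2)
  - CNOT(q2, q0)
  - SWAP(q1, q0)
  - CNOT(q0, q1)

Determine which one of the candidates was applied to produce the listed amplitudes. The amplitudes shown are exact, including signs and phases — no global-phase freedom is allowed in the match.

The unique candidate consistent with the amplitudes is SWAP(q1, q0). Key observation: steps 2-5 multiply out to the identity, so the circuit reduces to the remaining gates.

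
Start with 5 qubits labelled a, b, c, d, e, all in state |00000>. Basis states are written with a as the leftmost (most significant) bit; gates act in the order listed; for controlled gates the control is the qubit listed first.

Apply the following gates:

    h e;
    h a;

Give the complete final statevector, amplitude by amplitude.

After the circuit, the state carries amplitude 1/2 on |00000>, 1/2 on |00001>, 1/2 on |10000>, 1/2 on |10001>, and 0 on every other basis state.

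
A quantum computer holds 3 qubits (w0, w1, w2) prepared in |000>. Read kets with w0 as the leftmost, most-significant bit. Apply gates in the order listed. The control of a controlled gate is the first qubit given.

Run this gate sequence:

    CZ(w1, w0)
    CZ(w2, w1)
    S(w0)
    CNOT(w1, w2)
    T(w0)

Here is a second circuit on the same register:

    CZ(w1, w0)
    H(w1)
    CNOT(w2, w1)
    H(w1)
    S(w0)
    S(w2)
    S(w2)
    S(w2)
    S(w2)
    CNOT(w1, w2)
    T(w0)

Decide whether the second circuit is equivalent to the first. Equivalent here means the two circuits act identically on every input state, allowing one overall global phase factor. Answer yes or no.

Yes, they are equivalent — the unitaries differ by at most a global phase.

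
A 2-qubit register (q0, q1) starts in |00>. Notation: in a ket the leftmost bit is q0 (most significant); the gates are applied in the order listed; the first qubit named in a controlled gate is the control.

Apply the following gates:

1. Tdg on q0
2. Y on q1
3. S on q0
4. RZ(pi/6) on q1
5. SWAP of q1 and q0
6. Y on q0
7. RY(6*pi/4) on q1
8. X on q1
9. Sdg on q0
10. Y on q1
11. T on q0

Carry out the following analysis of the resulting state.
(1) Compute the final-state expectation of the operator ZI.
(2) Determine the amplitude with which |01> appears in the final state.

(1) The observable ZI averages to 1.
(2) The final state's coefficient on |01> equals sqrt(2)*exp(7*I*pi/12)/2.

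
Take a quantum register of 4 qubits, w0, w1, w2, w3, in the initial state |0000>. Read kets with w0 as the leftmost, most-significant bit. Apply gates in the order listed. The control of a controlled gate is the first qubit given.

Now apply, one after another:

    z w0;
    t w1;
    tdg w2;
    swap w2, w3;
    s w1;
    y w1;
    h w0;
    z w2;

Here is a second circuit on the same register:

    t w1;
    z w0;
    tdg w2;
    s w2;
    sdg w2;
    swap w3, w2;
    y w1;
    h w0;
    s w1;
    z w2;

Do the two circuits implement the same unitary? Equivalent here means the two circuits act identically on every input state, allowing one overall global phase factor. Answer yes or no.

No, they are not equivalent — no single phase factor reconciles the two unitaries.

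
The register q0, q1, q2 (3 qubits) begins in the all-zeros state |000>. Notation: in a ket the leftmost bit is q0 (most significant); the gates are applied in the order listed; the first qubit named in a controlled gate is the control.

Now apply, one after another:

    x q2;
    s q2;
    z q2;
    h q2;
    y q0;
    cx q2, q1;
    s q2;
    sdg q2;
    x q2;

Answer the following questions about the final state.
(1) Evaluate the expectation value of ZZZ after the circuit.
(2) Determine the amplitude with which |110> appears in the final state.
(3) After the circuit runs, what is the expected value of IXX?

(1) The expectation value of ZZZ is 1.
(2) The final state's coefficient on |110> equals -sqrt(2)/2.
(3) The expectation value of IXX is -1.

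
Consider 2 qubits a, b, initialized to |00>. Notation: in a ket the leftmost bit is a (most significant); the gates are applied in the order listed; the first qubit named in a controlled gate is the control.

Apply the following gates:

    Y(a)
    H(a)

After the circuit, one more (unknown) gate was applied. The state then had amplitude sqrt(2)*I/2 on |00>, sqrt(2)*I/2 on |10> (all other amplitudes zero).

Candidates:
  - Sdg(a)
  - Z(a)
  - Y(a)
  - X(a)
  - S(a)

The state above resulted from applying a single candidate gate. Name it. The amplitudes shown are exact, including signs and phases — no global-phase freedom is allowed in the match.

The applied gate was Z(a).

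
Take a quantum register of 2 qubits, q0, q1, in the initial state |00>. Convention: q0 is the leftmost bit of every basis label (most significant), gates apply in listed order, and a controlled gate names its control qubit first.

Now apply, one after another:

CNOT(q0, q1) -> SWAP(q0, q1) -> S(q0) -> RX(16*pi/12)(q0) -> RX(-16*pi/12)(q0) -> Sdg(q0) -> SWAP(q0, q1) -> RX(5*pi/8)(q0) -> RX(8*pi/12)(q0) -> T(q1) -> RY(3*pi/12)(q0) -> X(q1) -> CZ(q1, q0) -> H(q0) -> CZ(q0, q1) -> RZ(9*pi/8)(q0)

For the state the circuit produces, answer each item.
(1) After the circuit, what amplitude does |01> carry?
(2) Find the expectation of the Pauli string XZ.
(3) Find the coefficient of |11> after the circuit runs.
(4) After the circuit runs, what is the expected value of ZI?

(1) The amplitude on |01> is sqrt(6)*sqrt(1/2 - sqrt(2)/4)*exp(-9*I*pi/16)*sin(5*pi/16)/4 + sqrt(2)*sqrt(sqrt(2)/4 + 1/2)*exp(-9*I*pi/16)*cos(5*pi/16)/4 + sqrt(6)*I*sqrt(sqrt(2)/4 + 1/2)*exp(-9*I*pi/16)*cos(5*pi/16)/4 + sqrt(2)*I*sqrt(sqrt(2)/4 + 1/2)*exp(-9*I*pi/16)*sin(5*pi/16)/4 + sqrt(6)*I*sqrt(1/2 - sqrt(2)/4)*exp(-9*I*pi/16)*cos(5*pi/16)/4 + sqrt(2)*I*sqrt(1/2 - sqrt(2)/4)*exp(-9*I*pi/16)*sin(5*pi/16)/4 - sqrt(2)*sqrt(1/2 - sqrt(2)/4)*exp(-9*I*pi/16)*cos(5*pi/16)/4 - sqrt(6)*sqrt(sqrt(2)/4 + 1/2)*exp(-9*I*pi/16)*sin(5*pi/16)/4. Key observation: steps 2-7 multiply out to the identity, so the circuit reduces to the remaining gates.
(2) The observable XZ averages to sqrt(3)*I*exp(-7*I*pi/8)*sin(5*pi/16)**2/4 + I*exp(-7*I*pi/8)*sin(5*pi/16)*cos(5*pi/16)/2 + sqrt(3)*I*exp(7*I*pi/8)*cos(5*pi/16)**2/4 - sqrt(6)*exp(7*I*pi/8)*sin(5*pi/16)*cos(5*pi/16)/4 + sqrt(2)*exp(-7*I*pi/8)*sin(5*pi/16)**2/8 - sqrt(2)*exp(7*I*pi/8)*cos(5*pi/16)**2/8 - sqrt(2)*exp(-7*I*pi/8)*cos(5*pi/16)**2/8 + sqrt(2)*exp(7*I*pi/8)*sin(5*pi/16)**2/8 - sqrt(6)*exp(-7*I*pi/8)*sin(5*pi/16)*cos(5*pi/16)/4 - sqrt(3)*I*exp(-7*I*pi/8)*cos(5*pi/16)**2/4 - I*exp(7*I*pi/8)*sin(5*pi/16)*cos(5*pi/16)/2 - sqrt(3)*I*exp(7*I*pi/8)*sin(5*pi/16)**2/4.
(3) The final state's coefficient on |11> equals -sqrt(2)*sqrt(sqrt(2)/4 + 1/2)*exp(9*I*pi/16)*cos(5*pi/16)/4 - sqrt(2)*sqrt(1/2 - sqrt(2)/4)*exp(9*I*pi/16)*cos(5*pi/16)/4 + sqrt(6)*I*sqrt(sqrt(2)/4 + 1/2)*exp(9*I*pi/16)*cos(5*pi/16)/4 + sqrt(2)*I*sqrt(sqrt(2)/4 + 1/2)*exp(9*I*pi/16)*sin(5*pi/16)/4 - sqrt(2)*I*sqrt(1/2 - sqrt(2)/4)*exp(9*I*pi/16)*sin(5*pi/16)/4 - sqrt(6)*I*sqrt(1/2 - sqrt(2)/4)*exp(9*I*pi/16)*cos(5*pi/16)/4 + sqrt(6)*sqrt(1/2 - sqrt(2)/4)*exp(9*I*pi/16)*sin(5*pi/16)/4 + sqrt(6)*sqrt(sqrt(2)/4 + 1/2)*exp(9*I*pi/16)*sin(5*pi/16)/4.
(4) The observable ZI averages to -sqrt(1/2 - sqrt(2)/4)*sqrt(sqrt(2)/4 + 1/2)*sin(5*pi/16)**2 + sqrt(1/2 - sqrt(2)/4)*sqrt(sqrt(2)/4 + 1/2)*cos(5*pi/16)**2 + 2*sqrt(3)*sqrt(1/2 - sqrt(2)/4)*sqrt(sqrt(2)/4 + 1/2)*sin(5*pi/16)*cos(5*pi/16).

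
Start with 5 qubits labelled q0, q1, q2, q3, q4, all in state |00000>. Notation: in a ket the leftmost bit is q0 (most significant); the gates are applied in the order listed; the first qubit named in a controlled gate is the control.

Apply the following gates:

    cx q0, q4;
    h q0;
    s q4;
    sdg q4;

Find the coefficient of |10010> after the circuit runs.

|10010> carries amplitude 0 in the final state. Key observation: the block from step 3 through step 4 cancels to the identity and can be dropped.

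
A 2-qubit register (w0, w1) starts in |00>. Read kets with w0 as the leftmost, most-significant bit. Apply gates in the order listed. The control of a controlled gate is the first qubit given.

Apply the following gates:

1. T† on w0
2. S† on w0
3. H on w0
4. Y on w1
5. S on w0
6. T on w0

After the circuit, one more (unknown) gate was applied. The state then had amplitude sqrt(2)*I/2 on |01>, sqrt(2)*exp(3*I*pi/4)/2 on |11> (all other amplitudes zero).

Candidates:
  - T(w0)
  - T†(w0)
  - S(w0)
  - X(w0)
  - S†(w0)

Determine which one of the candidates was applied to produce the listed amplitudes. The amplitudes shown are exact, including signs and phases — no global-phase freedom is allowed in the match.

The unique candidate consistent with the amplitudes is S†(w0).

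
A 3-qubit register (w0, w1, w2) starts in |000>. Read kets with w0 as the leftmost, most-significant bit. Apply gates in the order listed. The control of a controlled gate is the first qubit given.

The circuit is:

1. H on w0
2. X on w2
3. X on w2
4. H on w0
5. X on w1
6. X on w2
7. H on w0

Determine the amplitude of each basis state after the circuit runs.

The final amplitudes are sqrt(2)/2 on |011>, sqrt(2)/2 on |111>, and 0 on every other basis state.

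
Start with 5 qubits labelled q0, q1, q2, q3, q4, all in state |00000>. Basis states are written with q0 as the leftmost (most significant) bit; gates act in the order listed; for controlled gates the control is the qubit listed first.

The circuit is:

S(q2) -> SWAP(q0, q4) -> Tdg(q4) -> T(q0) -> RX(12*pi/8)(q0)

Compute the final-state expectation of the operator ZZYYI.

The expectation value of ZZYYI is 0.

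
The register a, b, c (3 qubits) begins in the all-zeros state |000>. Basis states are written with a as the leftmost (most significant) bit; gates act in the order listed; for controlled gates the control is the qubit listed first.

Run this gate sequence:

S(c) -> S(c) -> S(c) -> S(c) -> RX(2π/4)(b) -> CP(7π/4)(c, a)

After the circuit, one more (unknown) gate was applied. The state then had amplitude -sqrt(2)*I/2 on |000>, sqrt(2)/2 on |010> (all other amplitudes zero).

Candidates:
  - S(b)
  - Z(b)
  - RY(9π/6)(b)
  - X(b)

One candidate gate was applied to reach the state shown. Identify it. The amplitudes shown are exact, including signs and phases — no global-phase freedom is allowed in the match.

The unique candidate consistent with the amplitudes is X(b). Key observation: steps 1-4 multiply out to the identity, so the circuit reduces to the remaining gates.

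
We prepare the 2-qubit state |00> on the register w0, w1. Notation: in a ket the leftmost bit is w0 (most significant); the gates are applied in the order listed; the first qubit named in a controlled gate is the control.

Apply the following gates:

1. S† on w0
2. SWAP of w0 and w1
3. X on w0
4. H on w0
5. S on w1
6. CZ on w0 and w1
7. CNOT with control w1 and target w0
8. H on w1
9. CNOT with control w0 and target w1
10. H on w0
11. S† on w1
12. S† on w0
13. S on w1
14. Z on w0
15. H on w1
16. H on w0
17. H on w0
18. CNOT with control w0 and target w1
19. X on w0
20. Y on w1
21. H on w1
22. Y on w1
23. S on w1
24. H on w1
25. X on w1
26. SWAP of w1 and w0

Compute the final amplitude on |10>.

The final state's coefficient on |10> equals -1/2 - I/2. Key observation: gates 16-17 undo each other exactly, leaving only the rest of the circuit to track.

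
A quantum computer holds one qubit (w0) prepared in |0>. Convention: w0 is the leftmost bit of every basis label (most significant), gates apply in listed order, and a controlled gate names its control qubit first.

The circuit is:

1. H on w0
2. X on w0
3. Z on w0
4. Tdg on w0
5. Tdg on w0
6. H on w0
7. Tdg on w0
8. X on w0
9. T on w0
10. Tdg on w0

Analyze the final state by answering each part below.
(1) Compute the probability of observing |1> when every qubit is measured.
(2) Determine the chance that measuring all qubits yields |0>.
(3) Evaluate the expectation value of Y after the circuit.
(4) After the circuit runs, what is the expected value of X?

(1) The probability of measuring |1> is 1/2.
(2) Outcome |0> occurs with probability 1/2.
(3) In the final state, Y has expectation sqrt(2)/2.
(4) The expectation value of X is -sqrt(2)/2.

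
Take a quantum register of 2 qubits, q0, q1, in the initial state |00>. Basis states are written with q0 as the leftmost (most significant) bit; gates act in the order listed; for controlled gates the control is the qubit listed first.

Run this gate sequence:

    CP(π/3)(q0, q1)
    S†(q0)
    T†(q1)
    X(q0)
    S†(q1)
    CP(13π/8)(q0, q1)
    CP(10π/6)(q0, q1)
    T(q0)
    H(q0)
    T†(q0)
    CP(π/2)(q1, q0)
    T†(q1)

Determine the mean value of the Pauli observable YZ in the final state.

In the final state, YZ has expectation sqrt(2)/2.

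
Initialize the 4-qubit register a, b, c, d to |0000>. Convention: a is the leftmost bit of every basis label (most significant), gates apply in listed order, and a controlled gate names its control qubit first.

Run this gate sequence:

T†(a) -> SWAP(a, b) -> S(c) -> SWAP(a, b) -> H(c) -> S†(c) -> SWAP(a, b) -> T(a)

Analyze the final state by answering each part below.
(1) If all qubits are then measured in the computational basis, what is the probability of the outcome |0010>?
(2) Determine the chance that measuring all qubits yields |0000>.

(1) The probability of measuring |0010> is 1/2.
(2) A full measurement returns |0000> with probability 1/2.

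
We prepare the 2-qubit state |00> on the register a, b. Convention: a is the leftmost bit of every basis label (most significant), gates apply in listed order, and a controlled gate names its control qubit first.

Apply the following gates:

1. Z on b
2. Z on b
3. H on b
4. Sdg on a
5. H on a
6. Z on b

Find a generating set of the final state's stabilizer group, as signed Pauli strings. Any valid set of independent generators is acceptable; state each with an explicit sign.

The final state is stabilized by the group generated by +XI, -IX; other independent generating sets are equally valid.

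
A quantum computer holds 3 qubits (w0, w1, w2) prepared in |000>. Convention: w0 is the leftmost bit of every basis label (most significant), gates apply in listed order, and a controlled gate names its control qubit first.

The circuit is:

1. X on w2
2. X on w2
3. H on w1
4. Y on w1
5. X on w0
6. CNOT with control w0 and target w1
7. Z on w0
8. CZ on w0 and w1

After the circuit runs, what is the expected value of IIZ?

The observable IIZ averages to 1.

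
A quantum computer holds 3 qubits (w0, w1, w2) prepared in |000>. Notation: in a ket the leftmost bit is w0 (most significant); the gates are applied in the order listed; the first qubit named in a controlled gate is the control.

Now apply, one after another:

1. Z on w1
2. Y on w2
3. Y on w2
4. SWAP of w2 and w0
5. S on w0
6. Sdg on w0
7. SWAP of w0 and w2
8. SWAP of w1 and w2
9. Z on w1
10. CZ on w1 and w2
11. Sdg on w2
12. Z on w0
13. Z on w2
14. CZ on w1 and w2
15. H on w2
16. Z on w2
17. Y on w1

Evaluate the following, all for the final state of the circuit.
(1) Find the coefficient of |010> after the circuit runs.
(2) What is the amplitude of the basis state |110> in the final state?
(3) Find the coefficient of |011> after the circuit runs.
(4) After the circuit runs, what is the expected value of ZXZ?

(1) |010> carries amplitude sqrt(2)*I/2 in the final state.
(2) |110> carries amplitude 0 in the final state.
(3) |011> carries amplitude -sqrt(2)*I/2 in the final state.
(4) In the final state, ZXZ has expectation 0.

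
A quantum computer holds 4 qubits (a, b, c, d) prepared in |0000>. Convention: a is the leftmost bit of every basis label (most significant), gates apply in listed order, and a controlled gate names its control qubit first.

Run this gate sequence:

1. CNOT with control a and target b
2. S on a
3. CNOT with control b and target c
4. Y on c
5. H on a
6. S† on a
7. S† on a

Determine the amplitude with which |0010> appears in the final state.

The amplitude on |0010> is sqrt(2)*I/2.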